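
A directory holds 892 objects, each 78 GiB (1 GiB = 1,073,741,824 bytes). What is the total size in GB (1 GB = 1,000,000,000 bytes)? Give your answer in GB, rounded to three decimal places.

Total = 892 × 78 GiB = 69,576 GiB
= 69,576 × 1,073,741,824 bytes = 74,706,661,146,624 bytes
1 GB = 1,000,000,000 bytes
74,706,661,146,624 / 1,000,000,000 = 74,706.661 GB

74,706.661 GB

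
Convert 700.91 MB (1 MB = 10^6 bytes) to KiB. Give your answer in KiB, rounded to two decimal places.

684,482.42 KiB

700.91 MB = 700.91 × 10^6 bytes = 700,910,000 bytes
1 KiB = 2^10 bytes = 1,024 bytes
700,910,000 / 1,024 = 684,482.42 KiB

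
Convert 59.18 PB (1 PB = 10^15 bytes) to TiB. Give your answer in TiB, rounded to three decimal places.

59.18 PB = 59.18 × 10^15 bytes = 59,180,000,000,000,000 bytes
1 TiB = 1,099,511,627,776 bytes
59,180,000,000,000,000 / 1,099,511,627,776 = 53,823.896 TiB

53,823.896 TiB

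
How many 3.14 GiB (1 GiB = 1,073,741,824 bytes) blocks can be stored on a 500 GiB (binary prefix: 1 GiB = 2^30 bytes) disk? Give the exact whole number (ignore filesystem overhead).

Capacity: 500 GiB = 536,870,912,000 bytes
Per item: 3.14 GiB = 3,371,549,327.36 bytes
⌊536,870,912,000 / 3,371,549,327.36⌋ = 159

159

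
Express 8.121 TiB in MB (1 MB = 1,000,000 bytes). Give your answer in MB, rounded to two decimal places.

8.121 TiB × 1,099,511,627,776 bytes/TiB = 8,929,133,929,168.896 bytes
1 MB = 10^6 bytes = 1,000,000 bytes
8,929,133,929,168.896 / 1,000,000 = 8,929,133.93 MB

8,929,133.93 MB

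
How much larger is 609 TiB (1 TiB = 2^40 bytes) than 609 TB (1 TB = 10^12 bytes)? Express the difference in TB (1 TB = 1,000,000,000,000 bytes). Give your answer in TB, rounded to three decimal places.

60.603 TB

609 TiB = 609 × 1,099,511,627,776 = 669,602,581,315,584 bytes
609 TB = 609 × 1,000,000,000,000 = 609,000,000,000,000 bytes
difference = 60,602,581,315,584 bytes
60,602,581,315,584 / 1,000,000,000,000 = 60.603 TB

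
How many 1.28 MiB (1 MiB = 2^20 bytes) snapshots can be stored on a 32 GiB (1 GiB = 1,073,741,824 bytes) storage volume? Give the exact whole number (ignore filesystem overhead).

25,600

Capacity: 32 GiB = 34,359,738,368 bytes
Per item: 1.28 MiB = 1,342,177.28 bytes
⌊34,359,738,368 / 1,342,177.28⌋ = 25,600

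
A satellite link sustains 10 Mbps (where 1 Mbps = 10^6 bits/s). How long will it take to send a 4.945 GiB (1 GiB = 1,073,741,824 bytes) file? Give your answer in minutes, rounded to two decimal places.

70.80 minutes

4.945 GiB = 5,309,653,319.68 bytes = 42,477,226,557.44 bits
10 Mbps = 10,000,000 bits/s
time = 42,477,226,557.44 / 10,000,000 = 4,247.723 s
4,247.723 s / 60 = 70.80 minutes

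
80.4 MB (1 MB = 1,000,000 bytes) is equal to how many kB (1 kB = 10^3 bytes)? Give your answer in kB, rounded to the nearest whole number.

80,400 kB

80.4 MB = 80.4 × 10^6 bytes = 80,400,000 bytes
1 kB = 10^3 bytes = 1,000 bytes
80,400,000 / 1,000 = 80,400 kB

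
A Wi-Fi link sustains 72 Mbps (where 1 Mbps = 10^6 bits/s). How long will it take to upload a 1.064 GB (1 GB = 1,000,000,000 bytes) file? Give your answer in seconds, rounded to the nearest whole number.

118 seconds

1.064 GB = 1,064,000,000 bytes = 8,512,000,000 bits
72 Mbps = 72,000,000 bits/s
time = 8,512,000,000 / 72,000,000 = 118 s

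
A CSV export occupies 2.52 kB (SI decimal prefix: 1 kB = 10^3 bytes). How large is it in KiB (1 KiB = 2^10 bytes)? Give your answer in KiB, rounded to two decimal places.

2.52 kB × 1,000 bytes/kB = 2,520 bytes
1 KiB = 2^10 bytes = 1,024 bytes
2,520 / 1,024 = 2.46 KiB

2.46 KiB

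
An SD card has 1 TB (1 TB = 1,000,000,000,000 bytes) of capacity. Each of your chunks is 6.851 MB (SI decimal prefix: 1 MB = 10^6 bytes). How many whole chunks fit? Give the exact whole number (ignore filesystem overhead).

Capacity: 1 TB = 1,000,000,000,000 bytes
Per item: 6.851 MB = 6,851,000 bytes
⌊1,000,000,000,000 / 6,851,000⌋ = 145,964

145,964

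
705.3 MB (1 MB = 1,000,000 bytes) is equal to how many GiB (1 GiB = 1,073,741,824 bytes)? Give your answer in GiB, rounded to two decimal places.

0.66 GiB

705.3 MB × 1,000,000 bytes/MB = 705,300,000 bytes
1 GiB = 2^30 bytes = 1,073,741,824 bytes
705,300,000 / 1,073,741,824 = 0.66 GiB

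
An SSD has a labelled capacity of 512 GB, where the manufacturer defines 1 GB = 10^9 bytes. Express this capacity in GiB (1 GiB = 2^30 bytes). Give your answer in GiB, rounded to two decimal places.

476.84 GiB

512 GB × 1,000,000,000 bytes/GB = 512,000,000,000 bytes
1 GiB = 1,073,741,824 bytes
512,000,000,000 / 1,073,741,824 = 476.84 GiB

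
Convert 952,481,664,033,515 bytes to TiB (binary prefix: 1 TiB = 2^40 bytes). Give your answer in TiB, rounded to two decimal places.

952,481,664,033,515 bytes given.
1 TiB = 2^40 bytes = 1,099,511,627,776 bytes
952,481,664,033,515 / 1,099,511,627,776 = 866.28 TiB

866.28 TiB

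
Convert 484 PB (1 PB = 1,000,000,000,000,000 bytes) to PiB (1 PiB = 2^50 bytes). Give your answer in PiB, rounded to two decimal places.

429.88 PiB

484 PB × 1,000,000,000,000,000 bytes/PB = 484,000,000,000,000,000 bytes
1 PiB = 1,125,899,906,842,624 bytes
484,000,000,000,000,000 / 1,125,899,906,842,624 = 429.88 PiB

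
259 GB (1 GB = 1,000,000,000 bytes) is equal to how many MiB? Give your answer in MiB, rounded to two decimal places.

247,001.65 MiB

259 GB = 259 × 10^9 bytes = 259,000,000,000 bytes
1 MiB = 2^20 bytes = 1,048,576 bytes
259,000,000,000 / 1,048,576 = 247,001.65 MiB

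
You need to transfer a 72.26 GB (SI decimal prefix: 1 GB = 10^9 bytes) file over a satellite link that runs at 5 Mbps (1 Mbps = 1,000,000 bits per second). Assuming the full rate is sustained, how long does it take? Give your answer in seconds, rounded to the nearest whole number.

115,616 seconds

72.26 GB = 72,260,000,000 bytes = 578,080,000,000 bits
5 Mbps = 5,000,000 bits/s
time = 578,080,000,000 / 5,000,000 = 115,616 s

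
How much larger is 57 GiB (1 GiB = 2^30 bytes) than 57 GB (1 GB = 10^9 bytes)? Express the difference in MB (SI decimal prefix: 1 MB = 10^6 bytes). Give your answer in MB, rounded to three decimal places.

4,203.284 MB

57 GiB = 57 × 1,073,741,824 = 61,203,283,968 bytes
57 GB = 57 × 1,000,000,000 = 57,000,000,000 bytes
difference = 4,203,283,968 bytes
4,203,283,968 / 1,000,000 = 4,203.284 MB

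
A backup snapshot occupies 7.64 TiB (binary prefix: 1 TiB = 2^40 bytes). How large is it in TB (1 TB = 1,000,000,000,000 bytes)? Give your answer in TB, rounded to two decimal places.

7.64 TiB × 1,099,511,627,776 bytes/TiB = 8,400,268,836,208.64 bytes
1 TB = 1,000,000,000,000 bytes
8,400,268,836,208.64 / 1,000,000,000,000 = 8.40 TB

8.40 TB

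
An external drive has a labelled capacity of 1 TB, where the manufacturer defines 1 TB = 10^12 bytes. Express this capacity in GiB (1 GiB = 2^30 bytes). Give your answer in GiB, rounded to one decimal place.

1 TB × 1,000,000,000,000 bytes/TB = 1,000,000,000,000 bytes
1 GiB = 1,073,741,824 bytes
1,000,000,000,000 / 1,073,741,824 = 931.3 GiB

931.3 GiB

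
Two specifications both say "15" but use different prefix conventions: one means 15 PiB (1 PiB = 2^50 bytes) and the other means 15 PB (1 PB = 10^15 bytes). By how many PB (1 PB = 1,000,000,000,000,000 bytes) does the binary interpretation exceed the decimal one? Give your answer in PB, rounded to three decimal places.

1.888 PB

15 PiB = 15 × 1,125,899,906,842,624 = 16,888,498,602,639,360 bytes
15 PB = 15 × 1,000,000,000,000,000 = 15,000,000,000,000,000 bytes
difference = 1,888,498,602,639,360 bytes
1,888,498,602,639,360 / 1,000,000,000,000,000 = 1.888 PB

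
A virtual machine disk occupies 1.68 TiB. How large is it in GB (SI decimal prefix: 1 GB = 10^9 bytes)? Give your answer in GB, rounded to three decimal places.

1.68 TiB = 1.68 × 2^40 bytes = 1,847,179,534,663.68 bytes
1 GB = 1,000,000,000 bytes
1,847,179,534,663.68 / 1,000,000,000 = 1,847.180 GB

1,847.180 GB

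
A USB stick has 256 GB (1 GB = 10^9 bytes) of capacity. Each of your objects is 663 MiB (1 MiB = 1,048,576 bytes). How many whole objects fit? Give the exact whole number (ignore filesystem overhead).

368

Capacity: 256 GB = 256,000,000,000 bytes
Per item: 663 MiB = 695,205,888 bytes
⌊256,000,000,000 / 695,205,888⌋ = 368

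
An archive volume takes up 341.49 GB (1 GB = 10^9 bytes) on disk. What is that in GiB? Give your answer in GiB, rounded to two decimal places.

318.04 GiB

341.49 GB × 1,000,000,000 bytes/GB = 341,490,000,000 bytes
1 GiB = 1,073,741,824 bytes
341,490,000,000 / 1,073,741,824 = 318.04 GiB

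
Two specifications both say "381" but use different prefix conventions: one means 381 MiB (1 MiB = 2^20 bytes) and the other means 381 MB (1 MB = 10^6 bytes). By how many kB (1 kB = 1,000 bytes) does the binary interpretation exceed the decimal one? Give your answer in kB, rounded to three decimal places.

381 MiB = 381 × 1,048,576 = 399,507,456 bytes
381 MB = 381 × 1,000,000 = 381,000,000 bytes
difference = 18,507,456 bytes
18,507,456 / 1,000 = 18,507.456 kB

18,507.456 kB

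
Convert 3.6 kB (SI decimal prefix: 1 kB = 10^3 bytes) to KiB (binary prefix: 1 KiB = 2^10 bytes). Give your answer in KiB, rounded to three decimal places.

3.6 kB × 1,000 bytes/kB = 3,600 bytes
1 KiB = 2^10 bytes = 1,024 bytes
3,600 / 1,024 = 3.516 KiB

3.516 KiB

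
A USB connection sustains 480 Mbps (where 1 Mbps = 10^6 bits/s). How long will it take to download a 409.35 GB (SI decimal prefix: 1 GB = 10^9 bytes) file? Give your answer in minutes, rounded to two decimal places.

113.71 minutes

409.35 GB = 409,350,000,000 bytes = 3,274,800,000,000 bits
480 Mbps = 480,000,000 bits/s
time = 3,274,800,000,000 / 480,000,000 = 6,822.500 s
6,822.500 s / 60 = 113.71 minutes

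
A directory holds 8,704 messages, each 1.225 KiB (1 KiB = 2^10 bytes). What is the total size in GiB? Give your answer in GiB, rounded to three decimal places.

0.010 GiB

Total = 8,704 × 1.225 KiB = 10662.4 KiB
= 10662.4 × 1,024 bytes = 10,918,297.6 bytes
1 GiB = 1,073,741,824 bytes
10,918,297.6 / 1,073,741,824 = 0.010 GiB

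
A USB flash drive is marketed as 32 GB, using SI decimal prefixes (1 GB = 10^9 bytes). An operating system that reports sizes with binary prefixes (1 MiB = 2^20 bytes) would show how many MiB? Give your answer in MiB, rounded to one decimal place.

30,517.6 MiB

32 GB = 32 × 10^9 bytes = 32,000,000,000 bytes
1 MiB = 1,048,576 bytes
32,000,000,000 / 1,048,576 = 30,517.6 MiB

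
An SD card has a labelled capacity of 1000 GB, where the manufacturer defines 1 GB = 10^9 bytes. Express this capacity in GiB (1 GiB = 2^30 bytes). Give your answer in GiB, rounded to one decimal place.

931.3 GiB

1000 GB = 1000 × 10^9 bytes = 1,000,000,000,000 bytes
1 GiB = 2^30 bytes = 1,073,741,824 bytes
1,000,000,000,000 / 1,073,741,824 = 931.3 GiB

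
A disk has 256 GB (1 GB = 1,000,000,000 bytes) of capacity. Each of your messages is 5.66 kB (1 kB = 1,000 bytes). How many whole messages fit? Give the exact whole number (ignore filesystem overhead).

45,229,681

Capacity: 256 GB = 256,000,000,000 bytes
Per item: 5.66 kB = 5,660 bytes
⌊256,000,000,000 / 5,660⌋ = 45,229,681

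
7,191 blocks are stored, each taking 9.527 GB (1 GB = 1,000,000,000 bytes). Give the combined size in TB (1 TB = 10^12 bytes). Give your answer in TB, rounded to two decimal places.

Total = 7,191 × 9.527 GB = 68508.657 GB
= 68508.657 × 1,000,000,000 bytes = 68,508,657,000,000 bytes
1 TB = 1,000,000,000,000 bytes
68,508,657,000,000 / 1,000,000,000,000 = 68.51 TB

68.51 TB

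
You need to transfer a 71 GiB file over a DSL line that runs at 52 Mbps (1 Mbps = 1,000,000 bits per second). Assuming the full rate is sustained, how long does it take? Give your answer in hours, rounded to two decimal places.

3.26 hours

71 GiB = 76,235,669,504 bytes = 609,885,356,032 bits
52 Mbps = 52,000,000 bits/s
time = 609,885,356,032 / 52,000,000 = 11,728.5645 s
11,728.5645 s / 3600 = 3.26 hours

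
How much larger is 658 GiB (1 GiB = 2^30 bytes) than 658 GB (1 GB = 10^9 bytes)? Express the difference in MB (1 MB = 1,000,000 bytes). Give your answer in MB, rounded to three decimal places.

48,522.120 MB

658 GiB = 658 × 1,073,741,824 = 706,522,120,192 bytes
658 GB = 658 × 1,000,000,000 = 658,000,000,000 bytes
difference = 48,522,120,192 bytes
48,522,120,192 / 1,000,000 = 48,522.120 MB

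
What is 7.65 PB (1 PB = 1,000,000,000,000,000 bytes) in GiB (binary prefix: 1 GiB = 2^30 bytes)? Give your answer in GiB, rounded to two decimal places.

7,124,617.70 GiB

7.65 PB × 1,000,000,000,000,000 bytes/PB = 7,650,000,000,000,000 bytes
1 GiB = 2^30 bytes = 1,073,741,824 bytes
7,650,000,000,000,000 / 1,073,741,824 = 7,124,617.70 GiB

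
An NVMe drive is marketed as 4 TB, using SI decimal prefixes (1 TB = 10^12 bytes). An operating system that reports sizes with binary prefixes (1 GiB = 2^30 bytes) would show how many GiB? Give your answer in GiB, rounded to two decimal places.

4 TB = 4 × 10^12 bytes = 4,000,000,000,000 bytes
1 GiB = 2^30 bytes = 1,073,741,824 bytes
4,000,000,000,000 / 1,073,741,824 = 3,725.29 GiB

3,725.29 GiB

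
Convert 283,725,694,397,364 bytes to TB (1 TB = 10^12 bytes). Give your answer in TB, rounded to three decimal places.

283,725,694,397,364 bytes given.
1 TB = 10^12 bytes = 1,000,000,000,000 bytes
283,725,694,397,364 / 1,000,000,000,000 = 283.726 TB

283.726 TB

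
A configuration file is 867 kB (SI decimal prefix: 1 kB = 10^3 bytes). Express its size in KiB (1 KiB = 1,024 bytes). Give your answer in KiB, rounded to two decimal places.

867 kB = 867 × 10^3 bytes = 867,000 bytes
1 KiB = 1,024 bytes
867,000 / 1,024 = 846.68 KiB

846.68 KiB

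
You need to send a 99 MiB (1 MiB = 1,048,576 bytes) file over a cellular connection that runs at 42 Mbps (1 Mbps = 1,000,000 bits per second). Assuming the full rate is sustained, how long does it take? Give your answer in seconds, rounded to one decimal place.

99 MiB = 103,809,024 bytes = 830,472,192 bits
42 Mbps = 42,000,000 bits/s
time = 830,472,192 / 42,000,000 = 19.8 s

19.8 seconds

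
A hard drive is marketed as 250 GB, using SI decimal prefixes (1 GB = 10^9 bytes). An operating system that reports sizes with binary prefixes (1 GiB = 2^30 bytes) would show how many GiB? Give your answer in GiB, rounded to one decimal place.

232.8 GiB

250 GB × 1,000,000,000 bytes/GB = 250,000,000,000 bytes
1 GiB = 2^30 bytes = 1,073,741,824 bytes
250,000,000,000 / 1,073,741,824 = 232.8 GiB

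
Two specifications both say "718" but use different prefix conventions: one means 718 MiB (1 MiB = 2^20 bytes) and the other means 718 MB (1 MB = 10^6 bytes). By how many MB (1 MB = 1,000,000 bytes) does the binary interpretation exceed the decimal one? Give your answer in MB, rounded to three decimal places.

718 MiB = 718 × 1,048,576 = 752,877,568 bytes
718 MB = 718 × 1,000,000 = 718,000,000 bytes
difference = 34,877,568 bytes
34,877,568 / 1,000,000 = 34.878 MB

34.878 MB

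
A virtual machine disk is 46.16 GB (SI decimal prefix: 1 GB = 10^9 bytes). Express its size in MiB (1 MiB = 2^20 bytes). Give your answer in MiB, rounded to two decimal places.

44,021.61 MiB

46.16 GB = 46.16 × 10^9 bytes = 46,160,000,000 bytes
1 MiB = 2^20 bytes = 1,048,576 bytes
46,160,000,000 / 1,048,576 = 44,021.61 MiB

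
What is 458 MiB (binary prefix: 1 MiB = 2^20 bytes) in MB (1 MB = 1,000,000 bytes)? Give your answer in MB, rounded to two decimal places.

458 MiB = 458 × 2^20 bytes = 480,247,808 bytes
1 MB = 1,000,000 bytes
480,247,808 / 1,000,000 = 480.25 MB

480.25 MB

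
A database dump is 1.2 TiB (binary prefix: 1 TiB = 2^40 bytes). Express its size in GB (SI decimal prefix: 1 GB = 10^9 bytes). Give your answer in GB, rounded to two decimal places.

1,319.41 GB

1.2 TiB = 1.2 × 2^40 bytes = 1,319,413,953,331.2 bytes
1 GB = 1,000,000,000 bytes
1,319,413,953,331.2 / 1,000,000,000 = 1,319.41 GB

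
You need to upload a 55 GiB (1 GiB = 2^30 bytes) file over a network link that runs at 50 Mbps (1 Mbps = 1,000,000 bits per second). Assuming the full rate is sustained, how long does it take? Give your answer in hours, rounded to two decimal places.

55 GiB = 59,055,800,320 bytes = 472,446,402,560 bits
50 Mbps = 50,000,000 bits/s
time = 472,446,402,560 / 50,000,000 = 9,448.9281 s
9,448.9281 s / 3600 = 2.62 hours

2.62 hours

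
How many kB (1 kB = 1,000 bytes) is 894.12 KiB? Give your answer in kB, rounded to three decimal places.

894.12 KiB × 1,024 bytes/KiB = 915,578.88 bytes
1 kB = 1,000 bytes
915,578.88 / 1,000 = 915.579 kB

915.579 kB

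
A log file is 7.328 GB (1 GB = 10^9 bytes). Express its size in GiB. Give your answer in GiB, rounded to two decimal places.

6.82 GiB

7.328 GB × 1,000,000,000 bytes/GB = 7,328,000,000 bytes
1 GiB = 2^30 bytes = 1,073,741,824 bytes
7,328,000,000 / 1,073,741,824 = 6.82 GiB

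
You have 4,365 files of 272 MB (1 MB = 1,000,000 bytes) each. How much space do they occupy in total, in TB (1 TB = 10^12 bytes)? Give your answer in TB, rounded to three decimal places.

Total = 4,365 × 272 MB = 1,187,280 MB
= 1,187,280 × 1,000,000 bytes = 1,187,280,000,000 bytes
1 TB = 1,000,000,000,000 bytes
1,187,280,000,000 / 1,000,000,000,000 = 1.187 TB

1.187 TB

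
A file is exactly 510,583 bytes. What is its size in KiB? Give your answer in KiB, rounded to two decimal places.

498.62 KiB

510,583 bytes given.
1 KiB = 2^10 bytes = 1,024 bytes
510,583 / 1,024 = 498.62 KiB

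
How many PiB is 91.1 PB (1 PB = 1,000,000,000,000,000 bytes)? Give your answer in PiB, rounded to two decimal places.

80.91 PiB

91.1 PB = 91.1 × 10^15 bytes = 91,100,000,000,000,000 bytes
1 PiB = 2^50 bytes = 1,125,899,906,842,624 bytes
91,100,000,000,000,000 / 1,125,899,906,842,624 = 80.91 PiB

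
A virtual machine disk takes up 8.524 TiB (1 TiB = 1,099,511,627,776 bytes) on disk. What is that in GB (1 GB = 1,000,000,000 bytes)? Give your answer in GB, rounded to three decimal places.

9,372.237 GB

8.524 TiB × 1,099,511,627,776 bytes/TiB = 9,372,237,115,162.624 bytes
1 GB = 10^9 bytes = 1,000,000,000 bytes
9,372,237,115,162.624 / 1,000,000,000 = 9,372.237 GB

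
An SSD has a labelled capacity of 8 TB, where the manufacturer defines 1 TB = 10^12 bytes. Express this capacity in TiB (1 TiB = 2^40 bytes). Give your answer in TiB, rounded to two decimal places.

8 TB = 8 × 10^12 bytes = 8,000,000,000,000 bytes
1 TiB = 1,099,511,627,776 bytes
8,000,000,000,000 / 1,099,511,627,776 = 7.28 TiB

7.28 TiB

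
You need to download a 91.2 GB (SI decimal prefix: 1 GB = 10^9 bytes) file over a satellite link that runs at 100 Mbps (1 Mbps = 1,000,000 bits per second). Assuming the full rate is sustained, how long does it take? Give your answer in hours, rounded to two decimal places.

2.03 hours

91.2 GB = 91,200,000,000 bytes = 729,600,000,000 bits
100 Mbps = 100,000,000 bits/s
time = 729,600,000,000 / 100,000,000 = 7,296.0000 s
7,296.0000 s / 3600 = 2.03 hours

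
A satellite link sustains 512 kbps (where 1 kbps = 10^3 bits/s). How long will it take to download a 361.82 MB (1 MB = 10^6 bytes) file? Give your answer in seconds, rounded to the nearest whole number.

361.82 MB = 361,820,000 bytes = 2,894,560,000 bits
512 kbps = 512,000 bits/s
time = 2,894,560,000 / 512,000 = 5,653 s

5,653 seconds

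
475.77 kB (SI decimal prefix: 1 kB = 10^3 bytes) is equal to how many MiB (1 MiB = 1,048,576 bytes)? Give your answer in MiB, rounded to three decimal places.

0.454 MiB

475.77 kB × 1,000 bytes/kB = 475,770 bytes
1 MiB = 2^20 bytes = 1,048,576 bytes
475,770 / 1,048,576 = 0.454 MiB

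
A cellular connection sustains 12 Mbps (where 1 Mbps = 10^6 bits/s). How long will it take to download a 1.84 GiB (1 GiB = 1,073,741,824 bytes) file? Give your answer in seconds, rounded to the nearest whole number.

1,317 seconds

1.84 GiB = 1,975,684,956.16 bytes = 15,805,479,649.28 bits
12 Mbps = 12,000,000 bits/s
time = 15,805,479,649.28 / 12,000,000 = 1,317 s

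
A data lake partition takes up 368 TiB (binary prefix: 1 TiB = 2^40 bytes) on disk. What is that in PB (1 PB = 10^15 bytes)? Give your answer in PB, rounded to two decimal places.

368 TiB = 368 × 2^40 bytes = 404,620,279,021,568 bytes
1 PB = 10^15 bytes = 1,000,000,000,000,000 bytes
404,620,279,021,568 / 1,000,000,000,000,000 = 0.40 PB

0.40 PB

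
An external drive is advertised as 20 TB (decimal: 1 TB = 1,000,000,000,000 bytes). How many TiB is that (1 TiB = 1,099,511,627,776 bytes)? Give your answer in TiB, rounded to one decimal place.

18.2 TiB

20 TB × 1,000,000,000,000 bytes/TB = 20,000,000,000,000 bytes
1 TiB = 1,099,511,627,776 bytes
20,000,000,000,000 / 1,099,511,627,776 = 18.2 TiB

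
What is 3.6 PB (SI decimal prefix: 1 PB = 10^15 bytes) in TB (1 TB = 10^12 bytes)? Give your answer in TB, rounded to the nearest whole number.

3,600 TB

3.6 PB × 1,000,000,000,000,000 bytes/PB = 3,600,000,000,000,000 bytes
1 TB = 10^12 bytes = 1,000,000,000,000 bytes
3,600,000,000,000,000 / 1,000,000,000,000 = 3,600 TB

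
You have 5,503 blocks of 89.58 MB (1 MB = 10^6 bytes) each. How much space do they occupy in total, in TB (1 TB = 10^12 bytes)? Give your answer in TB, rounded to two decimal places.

Total = 5,503 × 89.58 MB = 492958.74 MB
= 492958.74 × 1,000,000 bytes = 492,958,740,000 bytes
1 TB = 1,000,000,000,000 bytes
492,958,740,000 / 1,000,000,000,000 = 0.49 TB

0.49 TB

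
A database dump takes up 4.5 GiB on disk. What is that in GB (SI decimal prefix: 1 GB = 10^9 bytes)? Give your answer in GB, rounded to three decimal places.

4.832 GB

4.5 GiB × 1,073,741,824 bytes/GiB = 4,831,838,208 bytes
1 GB = 1,000,000,000 bytes
4,831,838,208 / 1,000,000,000 = 4.832 GB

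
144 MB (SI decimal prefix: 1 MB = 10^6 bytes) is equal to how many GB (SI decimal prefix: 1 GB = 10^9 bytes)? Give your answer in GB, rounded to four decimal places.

144 MB × 1,000,000 bytes/MB = 144,000,000 bytes
1 GB = 1,000,000,000 bytes
144,000,000 / 1,000,000,000 = 0.1440 GB

0.1440 GB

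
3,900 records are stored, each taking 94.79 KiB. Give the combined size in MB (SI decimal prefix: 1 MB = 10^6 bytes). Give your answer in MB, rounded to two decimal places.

378.55 MB

Total = 3,900 × 94.79 KiB = 369,681 KiB
= 369,681 × 1,024 bytes = 378,553,344 bytes
1 MB = 1,000,000 bytes
378,553,344 / 1,000,000 = 378.55 MB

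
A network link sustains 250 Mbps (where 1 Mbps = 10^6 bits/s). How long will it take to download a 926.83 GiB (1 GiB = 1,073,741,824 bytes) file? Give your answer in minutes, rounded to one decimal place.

926.83 GiB = 995,176,134,737.92 bytes = 7,961,409,077,903.36 bits
250 Mbps = 250,000,000 bits/s
time = 7,961,409,077,903.36 / 250,000,000 = 31,845.64 s
31,845.64 s / 60 = 530.8 minutes

530.8 minutes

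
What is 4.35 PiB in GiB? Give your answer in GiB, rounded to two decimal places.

4.35 PiB = 4.35 × 2^50 bytes = 4,897,664,594,765,414.4 bytes
1 GiB = 2^30 bytes = 1,073,741,824 bytes
4,897,664,594,765,414.4 / 1,073,741,824 = 4,561,305.60 GiB

4,561,305.60 GiB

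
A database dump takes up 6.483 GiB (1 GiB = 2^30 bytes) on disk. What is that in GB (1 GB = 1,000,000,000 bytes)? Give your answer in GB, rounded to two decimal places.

6.483 GiB × 1,073,741,824 bytes/GiB = 6,961,068,244.992 bytes
1 GB = 10^9 bytes = 1,000,000,000 bytes
6,961,068,244.992 / 1,000,000,000 = 6.96 GB

6.96 GB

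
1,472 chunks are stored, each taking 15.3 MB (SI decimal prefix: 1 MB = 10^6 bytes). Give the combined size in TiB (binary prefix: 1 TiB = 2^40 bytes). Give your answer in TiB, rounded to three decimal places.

0.020 TiB

Total = 1,472 × 15.3 MB = 22521.6 MB
= 22521.6 × 1,000,000 bytes = 22,521,600,000 bytes
1 TiB = 1,099,511,627,776 bytes
22,521,600,000 / 1,099,511,627,776 = 0.020 TiB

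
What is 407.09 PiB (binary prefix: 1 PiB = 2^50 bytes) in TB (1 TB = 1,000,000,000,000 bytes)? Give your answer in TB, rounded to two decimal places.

458,342.59 TB

407.09 PiB × 1,125,899,906,842,624 bytes/PiB = 458,342,593,076,563,804.16 bytes
1 TB = 10^12 bytes = 1,000,000,000,000 bytes
458,342,593,076,563,804.16 / 1,000,000,000,000 = 458,342.59 TB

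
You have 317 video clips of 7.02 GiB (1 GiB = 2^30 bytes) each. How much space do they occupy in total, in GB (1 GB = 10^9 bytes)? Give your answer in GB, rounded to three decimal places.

2,389.441 GB

Total = 317 × 7.02 GiB = 2225.34 GiB
= 2225.34 × 1,073,741,824 bytes = 2,389,440,630,620.16 bytes
1 GB = 1,000,000,000 bytes
2,389,440,630,620.16 / 1,000,000,000 = 2,389.441 GB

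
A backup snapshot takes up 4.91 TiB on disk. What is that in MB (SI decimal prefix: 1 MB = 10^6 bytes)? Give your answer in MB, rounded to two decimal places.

5,398,602.09 MB

4.91 TiB = 4.91 × 2^40 bytes = 5,398,602,092,380.16 bytes
1 MB = 1,000,000 bytes
5,398,602,092,380.16 / 1,000,000 = 5,398,602.09 MB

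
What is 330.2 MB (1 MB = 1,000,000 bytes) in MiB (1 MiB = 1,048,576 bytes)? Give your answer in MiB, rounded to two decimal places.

330.2 MB × 1,000,000 bytes/MB = 330,200,000 bytes
1 MiB = 1,048,576 bytes
330,200,000 / 1,048,576 = 314.90 MiB

314.90 MiB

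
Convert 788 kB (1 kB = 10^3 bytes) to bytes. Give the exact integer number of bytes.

788,000 bytes

788 × 1,000 = 788,000 bytes  (1 kB = 10^3 bytes)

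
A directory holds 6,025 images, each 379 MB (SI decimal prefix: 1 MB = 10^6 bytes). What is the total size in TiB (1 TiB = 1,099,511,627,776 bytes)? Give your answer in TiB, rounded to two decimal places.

2.08 TiB

Total = 6,025 × 379 MB = 2,283,475 MB
= 2,283,475 × 1,000,000 bytes = 2,283,475,000,000 bytes
1 TiB = 1,099,511,627,776 bytes
2,283,475,000,000 / 1,099,511,627,776 = 2.08 TiB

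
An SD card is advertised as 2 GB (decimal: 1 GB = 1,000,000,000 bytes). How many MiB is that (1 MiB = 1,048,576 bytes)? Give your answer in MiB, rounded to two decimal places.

1,907.35 MiB

2 GB = 2 × 10^9 bytes = 2,000,000,000 bytes
1 MiB = 1,048,576 bytes
2,000,000,000 / 1,048,576 = 1,907.35 MiB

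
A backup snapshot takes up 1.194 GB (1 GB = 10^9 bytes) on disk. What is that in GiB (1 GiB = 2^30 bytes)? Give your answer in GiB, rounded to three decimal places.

1.112 GiB

1.194 GB = 1.194 × 10^9 bytes = 1,194,000,000 bytes
1 GiB = 1,073,741,824 bytes
1,194,000,000 / 1,073,741,824 = 1.112 GiB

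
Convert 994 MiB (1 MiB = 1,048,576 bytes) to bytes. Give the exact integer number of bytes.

994 × 1,048,576 = 1,042,284,544 bytes  (1 MiB = 2^20 bytes)

1,042,284,544 bytes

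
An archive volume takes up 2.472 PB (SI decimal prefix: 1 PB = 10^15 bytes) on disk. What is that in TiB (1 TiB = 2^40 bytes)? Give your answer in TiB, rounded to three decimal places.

2,248.271 TiB

2.472 PB = 2.472 × 10^15 bytes = 2,472,000,000,000,000 bytes
1 TiB = 1,099,511,627,776 bytes
2,472,000,000,000,000 / 1,099,511,627,776 = 2,248.271 TiB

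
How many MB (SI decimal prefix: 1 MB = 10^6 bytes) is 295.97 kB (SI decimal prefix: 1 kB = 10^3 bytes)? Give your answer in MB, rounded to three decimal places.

295.97 kB × 1,000 bytes/kB = 295,970 bytes
1 MB = 1,000,000 bytes
295,970 / 1,000,000 = 0.296 MB

0.296 MB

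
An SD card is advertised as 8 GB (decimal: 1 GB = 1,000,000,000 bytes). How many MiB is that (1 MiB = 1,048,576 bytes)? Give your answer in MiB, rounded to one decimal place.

8 GB = 8 × 10^9 bytes = 8,000,000,000 bytes
1 MiB = 2^20 bytes = 1,048,576 bytes
8,000,000,000 / 1,048,576 = 7,629.4 MiB

7,629.4 MiB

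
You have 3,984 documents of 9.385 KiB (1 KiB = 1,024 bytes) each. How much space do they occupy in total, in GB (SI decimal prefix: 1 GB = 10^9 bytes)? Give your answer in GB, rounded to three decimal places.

0.038 GB

Total = 3,984 × 9.385 KiB = 37389.84 KiB
= 37389.84 × 1,024 bytes = 38,287,196.16 bytes
1 GB = 1,000,000,000 bytes
38,287,196.16 / 1,000,000,000 = 0.038 GB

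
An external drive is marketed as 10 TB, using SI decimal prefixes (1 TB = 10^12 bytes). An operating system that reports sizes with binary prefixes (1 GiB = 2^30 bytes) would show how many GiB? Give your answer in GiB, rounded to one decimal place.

10 TB × 1,000,000,000,000 bytes/TB = 10,000,000,000,000 bytes
1 GiB = 2^30 bytes = 1,073,741,824 bytes
10,000,000,000,000 / 1,073,741,824 = 9,313.2 GiB

9,313.2 GiB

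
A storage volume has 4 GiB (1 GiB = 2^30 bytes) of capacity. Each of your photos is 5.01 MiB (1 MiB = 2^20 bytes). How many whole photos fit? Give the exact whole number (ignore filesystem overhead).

Capacity: 4 GiB = 4,294,967,296 bytes
Per item: 5.01 MiB = 5,253,365.76 bytes
⌊4,294,967,296 / 5,253,365.76⌋ = 817

817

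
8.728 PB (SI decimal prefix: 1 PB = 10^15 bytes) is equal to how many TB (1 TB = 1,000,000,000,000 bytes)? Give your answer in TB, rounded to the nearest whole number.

8.728 PB = 8.728 × 10^15 bytes = 8,728,000,000,000,000 bytes
1 TB = 10^12 bytes = 1,000,000,000,000 bytes
8,728,000,000,000,000 / 1,000,000,000,000 = 8,728 TB

8,728 TB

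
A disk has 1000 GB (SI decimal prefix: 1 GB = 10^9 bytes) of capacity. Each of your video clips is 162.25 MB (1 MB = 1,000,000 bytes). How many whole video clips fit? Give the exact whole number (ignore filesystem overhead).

Capacity: 1000 GB = 1,000,000,000,000 bytes
Per item: 162.25 MB = 162,250,000 bytes
⌊1,000,000,000,000 / 162,250,000⌋ = 6,163

6,163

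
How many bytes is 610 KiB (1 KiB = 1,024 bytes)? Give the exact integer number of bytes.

610 × 1,024 = 624,640 bytes  (1 KiB = 2^10 bytes)

624,640 bytes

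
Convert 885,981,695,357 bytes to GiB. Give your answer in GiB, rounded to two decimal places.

885,981,695,357 bytes given.
1 GiB = 1,073,741,824 bytes
885,981,695,357 / 1,073,741,824 = 825.13 GiB

825.13 GiB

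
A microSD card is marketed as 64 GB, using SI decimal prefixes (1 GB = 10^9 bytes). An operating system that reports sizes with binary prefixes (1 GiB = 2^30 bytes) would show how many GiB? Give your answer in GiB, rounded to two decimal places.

64 GB = 64 × 10^9 bytes = 64,000,000,000 bytes
1 GiB = 2^30 bytes = 1,073,741,824 bytes
64,000,000,000 / 1,073,741,824 = 59.60 GiB

59.60 GiB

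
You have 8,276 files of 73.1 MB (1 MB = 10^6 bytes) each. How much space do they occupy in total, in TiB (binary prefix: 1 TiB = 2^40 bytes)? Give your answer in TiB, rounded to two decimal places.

0.55 TiB

Total = 8,276 × 73.1 MB = 604975.6 MB
= 604975.6 × 1,000,000 bytes = 604,975,600,000 bytes
1 TiB = 1,099,511,627,776 bytes
604,975,600,000 / 1,099,511,627,776 = 0.55 TiB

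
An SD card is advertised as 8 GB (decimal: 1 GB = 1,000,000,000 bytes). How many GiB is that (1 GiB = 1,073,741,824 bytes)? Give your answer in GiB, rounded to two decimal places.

8 GB × 1,000,000,000 bytes/GB = 8,000,000,000 bytes
1 GiB = 1,073,741,824 bytes
8,000,000,000 / 1,073,741,824 = 7.45 GiB

7.45 GiB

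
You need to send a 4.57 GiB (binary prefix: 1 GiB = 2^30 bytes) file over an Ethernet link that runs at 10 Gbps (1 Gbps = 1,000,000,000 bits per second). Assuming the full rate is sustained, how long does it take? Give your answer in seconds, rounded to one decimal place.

4.57 GiB = 4,907,000,135.68 bytes = 39,256,001,085.44 bits
10 Gbps = 10,000,000,000 bits/s
time = 39,256,001,085.44 / 10,000,000,000 = 3.9 s

3.9 seconds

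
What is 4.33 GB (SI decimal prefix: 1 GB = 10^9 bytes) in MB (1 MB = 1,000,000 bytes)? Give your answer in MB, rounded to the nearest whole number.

4,330 MB

4.33 GB = 4.33 × 10^9 bytes = 4,330,000,000 bytes
1 MB = 1,000,000 bytes
4,330,000,000 / 1,000,000 = 4,330 MB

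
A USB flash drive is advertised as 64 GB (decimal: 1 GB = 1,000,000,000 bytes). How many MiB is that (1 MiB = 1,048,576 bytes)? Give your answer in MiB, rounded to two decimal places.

61,035.16 MiB

64 GB = 64 × 10^9 bytes = 64,000,000,000 bytes
1 MiB = 2^20 bytes = 1,048,576 bytes
64,000,000,000 / 1,048,576 = 61,035.16 MiB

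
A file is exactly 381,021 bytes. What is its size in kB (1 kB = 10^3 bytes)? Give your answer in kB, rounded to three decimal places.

381.021 kB

381,021 bytes given.
1 kB = 1,000 bytes
381,021 / 1,000 = 381.021 kB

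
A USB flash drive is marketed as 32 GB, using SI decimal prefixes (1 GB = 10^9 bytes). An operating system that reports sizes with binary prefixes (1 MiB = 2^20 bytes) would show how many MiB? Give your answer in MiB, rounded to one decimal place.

30,517.6 MiB

32 GB = 32 × 10^9 bytes = 32,000,000,000 bytes
1 MiB = 2^20 bytes = 1,048,576 bytes
32,000,000,000 / 1,048,576 = 30,517.6 MiB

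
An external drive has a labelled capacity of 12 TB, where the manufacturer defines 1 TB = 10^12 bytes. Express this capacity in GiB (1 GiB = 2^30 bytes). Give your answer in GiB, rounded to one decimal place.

12 TB = 12 × 10^12 bytes = 12,000,000,000,000 bytes
1 GiB = 1,073,741,824 bytes
12,000,000,000,000 / 1,073,741,824 = 11,175.9 GiB

11,175.9 GiB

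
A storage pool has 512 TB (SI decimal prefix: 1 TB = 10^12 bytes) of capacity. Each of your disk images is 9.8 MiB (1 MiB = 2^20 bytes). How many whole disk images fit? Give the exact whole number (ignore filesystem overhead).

49,824,617

Capacity: 512 TB = 512,000,000,000,000 bytes
Per item: 9.8 MiB = 10,276,044.8 bytes
⌊512,000,000,000,000 / 10,276,044.8⌋ = 49,824,617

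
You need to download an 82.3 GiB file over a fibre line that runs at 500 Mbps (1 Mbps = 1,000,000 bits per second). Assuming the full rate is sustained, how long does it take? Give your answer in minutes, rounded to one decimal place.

23.6 minutes

82.3 GiB = 88,368,952,115.2 bytes = 706,951,616,921.6 bits
500 Mbps = 500,000,000 bits/s
time = 706,951,616,921.6 / 500,000,000 = 1,413.90 s
1,413.90 s / 60 = 23.6 minutes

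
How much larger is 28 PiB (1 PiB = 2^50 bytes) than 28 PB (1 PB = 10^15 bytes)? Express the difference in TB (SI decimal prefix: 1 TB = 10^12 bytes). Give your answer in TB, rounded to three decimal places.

28 PiB = 28 × 1,125,899,906,842,624 = 31,525,197,391,593,472 bytes
28 PB = 28 × 1,000,000,000,000,000 = 28,000,000,000,000,000 bytes
difference = 3,525,197,391,593,472 bytes
3,525,197,391,593,472 / 1,000,000,000,000 = 3,525.197 TB

3,525.197 TB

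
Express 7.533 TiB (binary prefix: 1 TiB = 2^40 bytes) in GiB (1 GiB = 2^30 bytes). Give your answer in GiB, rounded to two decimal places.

7.533 TiB = 7.533 × 2^40 bytes = 8,282,621,092,036.608 bytes
1 GiB = 2^30 bytes = 1,073,741,824 bytes
8,282,621,092,036.608 / 1,073,741,824 = 7,713.79 GiB

7,713.79 GiB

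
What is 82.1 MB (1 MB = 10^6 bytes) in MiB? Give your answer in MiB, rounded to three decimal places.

82.1 MB × 1,000,000 bytes/MB = 82,100,000 bytes
1 MiB = 1,048,576 bytes
82,100,000 / 1,048,576 = 78.297 MiB

78.297 MiB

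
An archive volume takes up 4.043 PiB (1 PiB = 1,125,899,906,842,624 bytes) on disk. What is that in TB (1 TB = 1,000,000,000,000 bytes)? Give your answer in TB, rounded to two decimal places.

4.043 PiB × 1,125,899,906,842,624 bytes/PiB = 4,552,013,323,364,728.832 bytes
1 TB = 1,000,000,000,000 bytes
4,552,013,323,364,728.832 / 1,000,000,000,000 = 4,552.01 TB

4,552.01 TB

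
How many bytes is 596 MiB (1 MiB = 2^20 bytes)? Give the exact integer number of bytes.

624,951,296 bytes

596 × 1,048,576 = 624,951,296 bytes  (1 MiB = 2^20 bytes)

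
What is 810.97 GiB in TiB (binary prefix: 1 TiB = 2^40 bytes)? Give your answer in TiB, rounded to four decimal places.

0.7920 TiB

810.97 GiB = 810.97 × 2^30 bytes = 870,772,407,009.28 bytes
1 TiB = 2^40 bytes = 1,099,511,627,776 bytes
870,772,407,009.28 / 1,099,511,627,776 = 0.7920 TiB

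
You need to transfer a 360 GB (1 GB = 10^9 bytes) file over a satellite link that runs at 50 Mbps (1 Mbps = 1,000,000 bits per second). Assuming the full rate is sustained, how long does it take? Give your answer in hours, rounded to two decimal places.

16.00 hours

360 GB = 360,000,000,000 bytes = 2,880,000,000,000 bits
50 Mbps = 50,000,000 bits/s
time = 2,880,000,000,000 / 50,000,000 = 57,600.0000 s
57,600.0000 s / 3600 = 16.00 hours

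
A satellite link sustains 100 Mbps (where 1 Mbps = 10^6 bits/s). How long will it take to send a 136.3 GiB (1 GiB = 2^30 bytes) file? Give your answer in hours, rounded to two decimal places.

136.3 GiB = 146,351,010,611.2 bytes = 1,170,808,084,889.6 bits
100 Mbps = 100,000,000 bits/s
time = 1,170,808,084,889.6 / 100,000,000 = 11,708.0808 s
11,708.0808 s / 3600 = 3.25 hours

3.25 hours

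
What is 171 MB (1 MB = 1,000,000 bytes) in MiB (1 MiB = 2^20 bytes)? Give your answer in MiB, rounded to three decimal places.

163.078 MiB

171 MB × 1,000,000 bytes/MB = 171,000,000 bytes
1 MiB = 1,048,576 bytes
171,000,000 / 1,048,576 = 163.078 MiB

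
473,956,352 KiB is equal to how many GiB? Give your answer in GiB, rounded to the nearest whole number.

452 GiB

473,956,352 KiB × 1,024 bytes/KiB = 485,331,304,448 bytes
1 GiB = 2^30 bytes = 1,073,741,824 bytes
485,331,304,448 / 1,073,741,824 = 452 GiB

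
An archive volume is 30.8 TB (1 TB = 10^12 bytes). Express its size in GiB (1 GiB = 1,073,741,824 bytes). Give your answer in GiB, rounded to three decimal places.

28,684.735 GiB

30.8 TB = 30.8 × 10^12 bytes = 30,800,000,000,000 bytes
1 GiB = 1,073,741,824 bytes
30,800,000,000,000 / 1,073,741,824 = 28,684.735 GiB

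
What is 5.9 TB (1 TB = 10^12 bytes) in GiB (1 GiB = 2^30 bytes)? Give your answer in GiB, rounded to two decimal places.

5,494.80 GiB

5.9 TB × 1,000,000,000,000 bytes/TB = 5,900,000,000,000 bytes
1 GiB = 2^30 bytes = 1,073,741,824 bytes
5,900,000,000,000 / 1,073,741,824 = 5,494.80 GiB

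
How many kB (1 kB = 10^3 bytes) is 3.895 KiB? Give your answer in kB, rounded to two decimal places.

3.99 kB

3.895 KiB = 3.895 × 2^10 bytes = 3,988.48 bytes
1 kB = 1,000 bytes
3,988.48 / 1,000 = 3.99 kB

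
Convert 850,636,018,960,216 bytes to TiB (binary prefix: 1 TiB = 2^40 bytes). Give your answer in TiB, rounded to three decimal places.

773.649 TiB

850,636,018,960,216 bytes given.
1 TiB = 1,099,511,627,776 bytes
850,636,018,960,216 / 1,099,511,627,776 = 773.649 TiB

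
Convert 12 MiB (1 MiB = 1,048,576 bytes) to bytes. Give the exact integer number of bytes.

12,582,912 bytes

12 × 1,048,576 = 12,582,912 bytes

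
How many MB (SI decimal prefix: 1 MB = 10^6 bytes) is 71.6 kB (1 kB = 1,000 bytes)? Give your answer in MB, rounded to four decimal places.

71.6 kB = 71.6 × 10^3 bytes = 71,600 bytes
1 MB = 1,000,000 bytes
71,600 / 1,000,000 = 0.0716 MB

0.0716 MB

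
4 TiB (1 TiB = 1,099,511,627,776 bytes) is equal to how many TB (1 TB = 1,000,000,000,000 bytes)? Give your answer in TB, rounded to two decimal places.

4.40 TB

4 TiB × 1,099,511,627,776 bytes/TiB = 4,398,046,511,104 bytes
1 TB = 1,000,000,000,000 bytes
4,398,046,511,104 / 1,000,000,000,000 = 4.40 TB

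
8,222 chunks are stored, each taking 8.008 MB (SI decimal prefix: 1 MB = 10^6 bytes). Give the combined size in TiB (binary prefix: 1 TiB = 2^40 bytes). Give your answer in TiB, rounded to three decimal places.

Total = 8,222 × 8.008 MB = 65841.776 MB
= 65841.776 × 1,000,000 bytes = 65,841,776,000 bytes
1 TiB = 1,099,511,627,776 bytes
65,841,776,000 / 1,099,511,627,776 = 0.060 TiB

0.060 TiB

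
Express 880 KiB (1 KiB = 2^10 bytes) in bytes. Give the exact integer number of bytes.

880 × 1,024 = 901,120 bytes

901,120 bytes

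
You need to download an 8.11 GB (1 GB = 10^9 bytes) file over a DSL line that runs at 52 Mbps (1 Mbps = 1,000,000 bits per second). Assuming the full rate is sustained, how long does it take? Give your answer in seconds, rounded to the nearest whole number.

8.11 GB = 8,110,000,000 bytes = 64,880,000,000 bits
52 Mbps = 52,000,000 bits/s
time = 64,880,000,000 / 52,000,000 = 1,248 s

1,248 seconds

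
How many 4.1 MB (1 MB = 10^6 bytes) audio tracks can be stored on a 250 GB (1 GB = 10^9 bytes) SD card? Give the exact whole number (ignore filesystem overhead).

Capacity: 250 GB = 250,000,000,000 bytes
Per item: 4.1 MB = 4,100,000 bytes
⌊250,000,000,000 / 4,100,000⌋ = 60,975

60,975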